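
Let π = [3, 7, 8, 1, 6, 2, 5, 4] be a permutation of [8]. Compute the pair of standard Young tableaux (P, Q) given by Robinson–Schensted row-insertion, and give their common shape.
P = [1, 2, 4] / [3, 5, 8] / [6] / [7];  Q = [1, 2, 3] / [4, 5, 7] / [6] / [8];  common shape = (3, 3, 1, 1)

Row-insert the values π_1, π_2, … into P one at a time, bumping the leftmost entry strictly greater than the inserted value down to the next row. The recording tableau Q records, in position (i, j), the step at which that cell was added to P.
  Insert 3 (step 1): P = [3];  Q = [1]
  Insert 7 (step 2): P = [3, 7];  Q = [1, 2]
  Insert 8 (step 3): P = [3, 7, 8];  Q = [1, 2, 3]
  Insert 1 (step 4): P = [1, 7, 8] / [3];  Q = [1, 2, 3] / [4]
  Insert 6 (step 5): P = [1, 6, 8] / [3, 7];  Q = [1, 2, 3] / [4, 5]
  Insert 2 (step 6): P = [1, 2, 8] / [3, 6] / [7];  Q = [1, 2, 3] / [4, 5] / [6]
  Insert 5 (step 7): P = [1, 2, 5] / [3, 6, 8] / [7];  Q = [1, 2, 3] / [4, 5, 7] / [6]
  Insert 4 (step 8): P = [1, 2, 4] / [3, 5, 8] / [6] / [7];  Q = [1, 2, 3] / [4, 5, 7] / [6] / [8]
Final shape: (3, 3, 1, 1).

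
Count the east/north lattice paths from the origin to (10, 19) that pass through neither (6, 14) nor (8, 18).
Number of paths = 12203625

Inclusion–exclusion. Total paths: C(29, 10) = 20030010. Through P₁: C(20, 6)·C(9, 4) = 4883760. Through P₂: C(26, 8)·C(3, 2) = 4686825. Since P₁ is strictly southwest of P₂, a monotone path through both must visit P₁ then P₂; paths through both = C(20, 6)·C(6, 2)·C(3, 2) = 1744200. Avoid both = 20030010 − 4883760 − 4686825 + 1744200 = 12203625.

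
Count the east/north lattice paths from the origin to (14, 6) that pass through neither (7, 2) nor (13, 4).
Number of paths = 22764

Inclusion–exclusion. Total paths: C(20, 14) = 38760. Through P₁: C(9, 7)·C(11, 7) = 11880. Through P₂: C(17, 13)·C(3, 1) = 7140. Since P₁ is strictly southwest of P₂, a monotone path through both must visit P₁ then P₂; paths through both = C(9, 7)·C(8, 6)·C(3, 1) = 3024. Avoid both = 38760 − 11880 − 7140 + 3024 = 22764.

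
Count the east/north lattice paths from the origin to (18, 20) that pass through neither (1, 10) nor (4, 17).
Number of paths = 33482029275

Inclusion–exclusion. Total paths: C(38, 18) = 33578000610. Through P₁: C(11, 1)·C(27, 17) = 92799135. Through P₂: C(21, 4)·C(17, 14) = 4069800. Since P₁ is strictly southwest of P₂, a monotone path through both must visit P₁ then P₂; paths through both = C(11, 1)·C(10, 3)·C(17, 14) = 897600. Avoid both = 33578000610 − 92799135 − 4069800 + 897600 = 33482029275.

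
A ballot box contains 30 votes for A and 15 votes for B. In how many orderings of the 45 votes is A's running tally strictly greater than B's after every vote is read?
Strict-lead orderings = 114955808528

Total orderings of the 45 votes with 30 for A: C(45, 30) = 344867425584. By the Bertrand ballot formula (Cycle Lemma / reflection principle), the number of orderings in which A is strictly ahead of B throughout is (p − q)/(p + q) · C(p + q, p) = (30 − 15)/(30 + 15) · 344867425584 = 114955808528.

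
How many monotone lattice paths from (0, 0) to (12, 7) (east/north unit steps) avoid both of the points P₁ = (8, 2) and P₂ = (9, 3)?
Number of paths = 40168

Inclusion–exclusion. Total paths: C(19, 12) = 50388. Through P₁: C(10, 8)·C(9, 4) = 5670. Through P₂: C(12, 9)·C(7, 3) = 7700. Since P₁ is strictly southwest of P₂, a monotone path through both must visit P₁ then P₂; paths through both = C(10, 8)·C(2, 1)·C(7, 3) = 3150. Avoid both = 50388 − 5670 − 7700 + 3150 = 40168.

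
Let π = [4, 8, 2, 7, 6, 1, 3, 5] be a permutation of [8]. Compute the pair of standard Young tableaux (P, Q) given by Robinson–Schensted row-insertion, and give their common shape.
P = [1, 3, 5] / [2, 6] / [4, 7] / [8];  Q = [1, 2, 8] / [3, 4] / [5, 7] / [6];  common shape = (3, 2, 2, 1)

Row-insert the values π_1, π_2, … into P one at a time, bumping the leftmost entry strictly greater than the inserted value down to the next row. The recording tableau Q records, in position (i, j), the step at which that cell was added to P.
  Insert 4 (step 1): P = [4];  Q = [1]
  Insert 8 (step 2): P = [4, 8];  Q = [1, 2]
  Insert 2 (step 3): P = [2, 8] / [4];  Q = [1, 2] / [3]
  Insert 7 (step 4): P = [2, 7] / [4, 8];  Q = [1, 2] / [3, 4]
  Insert 6 (step 5): P = [2, 6] / [4, 7] / [8];  Q = [1, 2] / [3, 4] / [5]
  Insert 1 (step 6): P = [1, 6] / [2, 7] / [4] / [8];  Q = [1, 2] / [3, 4] / [5] / [6]
  Insert 3 (step 7): P = [1, 3] / [2, 6] / [4, 7] / [8];  Q = [1, 2] / [3, 4] / [5, 7] / [6]
  Insert 5 (step 8): P = [1, 3, 5] / [2, 6] / [4, 7] / [8];  Q = [1, 2, 8] / [3, 4] / [5, 7] / [6]
Final shape: (3, 2, 2, 1).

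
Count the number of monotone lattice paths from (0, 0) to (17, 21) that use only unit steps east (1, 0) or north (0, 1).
Number of paths = 28781143380

A monotone lattice path from (0, 0) to (17, 21) consists of 17 east steps and 21 north steps in some order, so it is determined by which 17 of the 38 steps are east. The count is C(38, 17) = 28781143380.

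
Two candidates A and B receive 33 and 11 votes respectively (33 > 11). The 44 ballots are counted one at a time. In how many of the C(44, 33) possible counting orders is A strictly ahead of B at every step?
Strict-lead orderings = 3834669566

Total orderings of the 44 votes with 33 for A: C(44, 33) = 7669339132. By the Bertrand ballot formula (Cycle Lemma / reflection principle), the number of orderings in which A is strictly ahead of B throughout is (p − q)/(p + q) · C(p + q, p) = (33 − 11)/(33 + 11) · 7669339132 = 3834669566.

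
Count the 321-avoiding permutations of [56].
C_56 = 6852456927844873497549658464312

These 321-avoiding permutations are counted by the Catalan number C_n = (1/(n + 1)) · C(2n, n). For n = 56: C_56 = (1/57) · C(112, 56) = 390590044887157789360330532465784/57 = 6852456927844873497549658464312.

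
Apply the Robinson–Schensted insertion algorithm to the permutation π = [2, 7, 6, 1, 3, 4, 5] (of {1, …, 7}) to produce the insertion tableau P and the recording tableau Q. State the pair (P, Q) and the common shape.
P = [1, 3, 4, 5] / [2, 6] / [7];  Q = [1, 2, 6, 7] / [3, 5] / [4];  common shape = (4, 2, 1)

Row-insert the values π_1, π_2, … into P one at a time, bumping the leftmost entry strictly greater than the inserted value down to the next row. The recording tableau Q records, in position (i, j), the step at which that cell was added to P.
  Insert 2 (step 1): P = [2];  Q = [1]
  Insert 7 (step 2): P = [2, 7];  Q = [1, 2]
  Insert 6 (step 3): P = [2, 6] / [7];  Q = [1, 2] / [3]
  Insert 1 (step 4): P = [1, 6] / [2] / [7];  Q = [1, 2] / [3] / [4]
  Insert 3 (step 5): P = [1, 3] / [2, 6] / [7];  Q = [1, 2] / [3, 5] / [4]
  Insert 4 (step 6): P = [1, 3, 4] / [2, 6] / [7];  Q = [1, 2, 6] / [3, 5] / [4]
  Insert 5 (step 7): P = [1, 3, 4, 5] / [2, 6] / [7];  Q = [1, 2, 6, 7] / [3, 5] / [4]
Final shape: (4, 2, 1).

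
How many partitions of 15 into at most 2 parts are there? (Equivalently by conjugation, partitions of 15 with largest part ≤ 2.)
p(15, parts ≤ 2) = 8

Partitions of 15 with all parts ≤ 2: 2+2+2+2+2+2+2+1, 2+2+2+2+2+2+1+1+1, 2+2+2+2+2+1+1+1+1+1, 2+2+2+2+1+1+1+1+1+1+1, 2+2+2+1+1+1+1+1+1+1+1+1, 2+2+1+1+1+1+1+1+1+1+1+1+1, 2+1+1+1+1+1+1+1+1+1+1+1+1+1, 1+1+1+1+1+1+1+1+1+1+1+1+1+1+1. Count = 8.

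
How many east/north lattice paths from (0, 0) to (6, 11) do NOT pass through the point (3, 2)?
Number of paths = 10176

Total paths from (0, 0) to (6, 11): C(17, 6) = 12376. Paths through (3, 2): (paths (0, 0) → (3, 2)) × (paths (3, 2) → (6, 11)) = C(5, 3) · C(12, 3) = 10 · 220 = 2200. Avoidance count = 12376 − 2200 = 10176.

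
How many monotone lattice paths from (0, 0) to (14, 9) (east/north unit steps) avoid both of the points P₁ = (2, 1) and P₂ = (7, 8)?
Number of paths = 406808

Inclusion–exclusion. Total paths: C(23, 14) = 817190. Through P₁: C(3, 2)·C(20, 12) = 377910. Through P₂: C(15, 7)·C(8, 7) = 51480. Since P₁ is strictly southwest of P₂, a monotone path through both must visit P₁ then P₂; paths through both = C(3, 2)·C(12, 5)·C(8, 7) = 19008. Avoid both = 817190 − 377910 − 51480 + 19008 = 406808.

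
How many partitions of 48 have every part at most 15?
p(48, parts ≤ 15) = 104875

Use the recurrence p(n, m) = p(n, m−1) + p(n−m, m): either the largest part is < m (count p(n, m−1)) or the largest part is exactly m (remove one copy of m, count p(n−m, m)). With p(0, ·) = 1 this gives p(48, parts ≤ 15) = 104875. (By conjugating Young diagrams, this also counts partitions of 48 into at most 15 parts.)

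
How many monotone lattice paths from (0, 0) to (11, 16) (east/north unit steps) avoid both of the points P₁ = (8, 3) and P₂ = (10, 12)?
Number of paths = 9757640

Inclusion–exclusion. Total paths: C(27, 11) = 13037895. Through P₁: C(11, 8)·C(16, 3) = 92400. Through P₂: C(22, 10)·C(5, 1) = 3233230. Since P₁ is strictly southwest of P₂, a monotone path through both must visit P₁ then P₂; paths through both = C(11, 8)·C(11, 2)·C(5, 1) = 45375. Avoid both = 13037895 − 92400 − 3233230 + 45375 = 9757640.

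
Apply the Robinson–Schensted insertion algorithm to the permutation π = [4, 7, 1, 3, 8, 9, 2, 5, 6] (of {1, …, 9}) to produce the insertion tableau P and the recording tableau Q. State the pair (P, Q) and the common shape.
P = [1, 2, 5, 6] / [3, 7, 8, 9] / [4];  Q = [1, 2, 5, 6] / [3, 4, 8, 9] / [7];  common shape = (4, 4, 1)

Row-insert the values π_1, π_2, … into P one at a time, bumping the leftmost entry strictly greater than the inserted value down to the next row. The recording tableau Q records, in position (i, j), the step at which that cell was added to P.
  Insert 4 (step 1): P = [4];  Q = [1]
  Insert 7 (step 2): P = [4, 7];  Q = [1, 2]
  Insert 1 (step 3): P = [1, 7] / [4];  Q = [1, 2] / [3]
  Insert 3 (step 4): P = [1, 3] / [4, 7];  Q = [1, 2] / [3, 4]
  Insert 8 (step 5): P = [1, 3, 8] / [4, 7];  Q = [1, 2, 5] / [3, 4]
  Insert 9 (step 6): P = [1, 3, 8, 9] / [4, 7];  Q = [1, 2, 5, 6] / [3, 4]
  Insert 2 (step 7): P = [1, 2, 8, 9] / [3, 7] / [4];  Q = [1, 2, 5, 6] / [3, 4] / [7]
  Insert 5 (step 8): P = [1, 2, 5, 9] / [3, 7, 8] / [4];  Q = [1, 2, 5, 6] / [3, 4, 8] / [7]
  Insert 6 (step 9): P = [1, 2, 5, 6] / [3, 7, 8, 9] / [4];  Q = [1, 2, 5, 6] / [3, 4, 8, 9] / [7]
Final shape: (4, 4, 1).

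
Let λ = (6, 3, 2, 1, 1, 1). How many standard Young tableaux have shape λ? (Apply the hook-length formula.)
# SYT of shape (6, 3, 2, 1, 1, 1) = 59904

Hook-length formula: f^λ = n! / Π hook(c), product over all cells c of the Young diagram. For λ = (6, 3, 2, 1, 1, 1), n = 14 boxes. Hook lengths by row (left-to-right, top-to-bottom): [11, 7, 5, 3, 2, 1]; [7, 3, 1]; [5, 1]; [3]; [2]; [1]. Product of hooks = 1455300. So f^λ = 14! / 1455300 = 87178291200 / 1455300 = 59904.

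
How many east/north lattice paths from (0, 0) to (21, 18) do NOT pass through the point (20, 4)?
Number of paths = 62358984600

Total paths from (0, 0) to (21, 18): C(39, 21) = 62359143990. Paths through (20, 4): (paths (0, 0) → (20, 4)) × (paths (20, 4) → (21, 18)) = C(24, 20) · C(15, 1) = 10626 · 15 = 159390. Avoidance count = 62359143990 − 159390 = 62358984600.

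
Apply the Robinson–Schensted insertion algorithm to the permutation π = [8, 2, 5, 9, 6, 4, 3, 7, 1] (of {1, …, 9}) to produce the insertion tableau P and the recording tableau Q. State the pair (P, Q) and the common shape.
P = [1, 3, 6, 7] / [2, 9] / [4] / [5] / [8];  Q = [1, 3, 4, 8] / [2, 5] / [6] / [7] / [9];  common shape = (4, 2, 1, 1, 1)

Row-insert the values π_1, π_2, … into P one at a time, bumping the leftmost entry strictly greater than the inserted value down to the next row. The recording tableau Q records, in position (i, j), the step at which that cell was added to P.
  Insert 8 (step 1): P = [8];  Q = [1]
  Insert 2 (step 2): P = [2] / [8];  Q = [1] / [2]
  Insert 5 (step 3): P = [2, 5] / [8];  Q = [1, 3] / [2]
  Insert 9 (step 4): P = [2, 5, 9] / [8];  Q = [1, 3, 4] / [2]
  Insert 6 (step 5): P = [2, 5, 6] / [8, 9];  Q = [1, 3, 4] / [2, 5]
  Insert 4 (step 6): P = [2, 4, 6] / [5, 9] / [8];  Q = [1, 3, 4] / [2, 5] / [6]
  Insert 3 (step 7): P = [2, 3, 6] / [4, 9] / [5] / [8];  Q = [1, 3, 4] / [2, 5] / [6] / [7]
  Insert 7 (step 8): P = [2, 3, 6, 7] / [4, 9] / [5] / [8];  Q = [1, 3, 4, 8] / [2, 5] / [6] / [7]
  Insert 1 (step 9): P = [1, 3, 6, 7] / [2, 9] / [4] / [5] / [8];  Q = [1, 3, 4, 8] / [2, 5] / [6] / [7] / [9]
Final shape: (4, 2, 1, 1, 1).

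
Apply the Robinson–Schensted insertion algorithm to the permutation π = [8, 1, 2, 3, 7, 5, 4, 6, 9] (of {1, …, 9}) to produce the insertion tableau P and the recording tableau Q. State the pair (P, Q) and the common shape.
P = [1, 2, 3, 4, 6, 9] / [5] / [7] / [8];  Q = [1, 3, 4, 5, 8, 9] / [2] / [6] / [7];  common shape = (6, 1, 1, 1)

Row-insert the values π_1, π_2, … into P one at a time, bumping the leftmost entry strictly greater than the inserted value down to the next row. The recording tableau Q records, in position (i, j), the step at which that cell was added to P.
  Insert 8 (step 1): P = [8];  Q = [1]
  Insert 1 (step 2): P = [1] / [8];  Q = [1] / [2]
  Insert 2 (step 3): P = [1, 2] / [8];  Q = [1, 3] / [2]
  Insert 3 (step 4): P = [1, 2, 3] / [8];  Q = [1, 3, 4] / [2]
  Insert 7 (step 5): P = [1, 2, 3, 7] / [8];  Q = [1, 3, 4, 5] / [2]
  Insert 5 (step 6): P = [1, 2, 3, 5] / [7] / [8];  Q = [1, 3, 4, 5] / [2] / [6]
  Insert 4 (step 7): P = [1, 2, 3, 4] / [5] / [7] / [8];  Q = [1, 3, 4, 5] / [2] / [6] / [7]
  Insert 6 (step 8): P = [1, 2, 3, 4, 6] / [5] / [7] / [8];  Q = [1, 3, 4, 5, 8] / [2] / [6] / [7]
  Insert 9 (step 9): P = [1, 2, 3, 4, 6, 9] / [5] / [7] / [8];  Q = [1, 3, 4, 5, 8, 9] / [2] / [6] / [7]
Final shape: (6, 1, 1, 1).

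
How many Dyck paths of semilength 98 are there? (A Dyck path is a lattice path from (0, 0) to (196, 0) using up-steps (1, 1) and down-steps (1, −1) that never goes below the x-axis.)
C_98 = 57743358069601357782187700608042856334020731624756611000

These Dyck paths are counted by the Catalan number C_n = (1/(n + 1)) · C(2n, n). For n = 98: C_98 = (1/99) · C(196, 98) = 5716592448890534420436582360196242777068052430850904489000/99 = 57743358069601357782187700608042856334020731624756611000.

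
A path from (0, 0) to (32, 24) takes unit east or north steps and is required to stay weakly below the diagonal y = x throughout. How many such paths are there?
Number of paths = 1187735919081075

By the reflection principle (André's argument), the number of monotone paths to (32, 24) with n ≤ m that never go above y = x is C(56, 32) − C(56, 33) = 4355031703297275 − 3167295784216200 = 1187735919081075.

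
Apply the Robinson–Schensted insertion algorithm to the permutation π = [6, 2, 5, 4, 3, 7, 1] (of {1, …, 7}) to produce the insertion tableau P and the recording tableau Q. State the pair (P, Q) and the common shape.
P = [1, 3, 7] / [2] / [4] / [5] / [6];  Q = [1, 3, 6] / [2] / [4] / [5] / [7];  common shape = (3, 1, 1, 1, 1)

Row-insert the values π_1, π_2, … into P one at a time, bumping the leftmost entry strictly greater than the inserted value down to the next row. The recording tableau Q records, in position (i, j), the step at which that cell was added to P.
  Insert 6 (step 1): P = [6];  Q = [1]
  Insert 2 (step 2): P = [2] / [6];  Q = [1] / [2]
  Insert 5 (step 3): P = [2, 5] / [6];  Q = [1, 3] / [2]
  Insert 4 (step 4): P = [2, 4] / [5] / [6];  Q = [1, 3] / [2] / [4]
  Insert 3 (step 5): P = [2, 3] / [4] / [5] / [6];  Q = [1, 3] / [2] / [4] / [5]
  Insert 7 (step 6): P = [2, 3, 7] / [4] / [5] / [6];  Q = [1, 3, 6] / [2] / [4] / [5]
  Insert 1 (step 7): P = [1, 3, 7] / [2] / [4] / [5] / [6];  Q = [1, 3, 6] / [2] / [4] / [5] / [7]
Final shape: (3, 1, 1, 1, 1).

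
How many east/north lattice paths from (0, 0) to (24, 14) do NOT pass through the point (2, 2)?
Number of paths = 6379429860

Total paths from (0, 0) to (24, 14): C(38, 24) = 9669554100. Paths through (2, 2): (paths (0, 0) → (2, 2)) × (paths (2, 2) → (24, 14)) = C(4, 2) · C(34, 22) = 6 · 548354040 = 3290124240. Avoidance count = 9669554100 − 3290124240 = 6379429860.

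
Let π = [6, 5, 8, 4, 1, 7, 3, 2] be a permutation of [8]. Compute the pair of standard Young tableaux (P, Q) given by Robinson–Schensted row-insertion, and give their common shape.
P = [1, 2] / [3, 7] / [4, 8] / [5] / [6];  Q = [1, 3] / [2, 6] / [4, 7] / [5] / [8];  common shape = (2, 2, 2, 1, 1)

Row-insert the values π_1, π_2, … into P one at a time, bumping the leftmost entry strictly greater than the inserted value down to the next row. The recording tableau Q records, in position (i, j), the step at which that cell was added to P.
  Insert 6 (step 1): P = [6];  Q = [1]
  Insert 5 (step 2): P = [5] / [6];  Q = [1] / [2]
  Insert 8 (step 3): P = [5, 8] / [6];  Q = [1, 3] / [2]
  Insert 4 (step 4): P = [4, 8] / [5] / [6];  Q = [1, 3] / [2] / [4]
  Insert 1 (step 5): P = [1, 8] / [4] / [5] / [6];  Q = [1, 3] / [2] / [4] / [5]
  Insert 7 (step 6): P = [1, 7] / [4, 8] / [5] / [6];  Q = [1, 3] / [2, 6] / [4] / [5]
  Insert 3 (step 7): P = [1, 3] / [4, 7] / [5, 8] / [6];  Q = [1, 3] / [2, 6] / [4, 7] / [5]
  Insert 2 (step 8): P = [1, 2] / [3, 7] / [4, 8] / [5] / [6];  Q = [1, 3] / [2, 6] / [4, 7] / [5] / [8]
Final shape: (2, 2, 2, 1, 1).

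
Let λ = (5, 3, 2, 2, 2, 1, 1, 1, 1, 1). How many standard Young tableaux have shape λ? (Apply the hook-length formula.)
# SYT of shape (5, 3, 2, 2, 2, 1, 1, 1, 1, 1) = 6802380

Hook-length formula: f^λ = n! / Π hook(c), product over all cells c of the Young diagram. For λ = (5, 3, 2, 2, 2, 1, 1, 1, 1, 1), n = 19 boxes. Hook lengths by row (left-to-right, top-to-bottom): [14, 8, 4, 2, 1]; [11, 5, 1]; [9, 3]; [8, 2]; [7, 1]; [5]; [4]; [3]; [2]; [1]. Product of hooks = 17882726400. So f^λ = 19! / 17882726400 = 121645100408832000 / 17882726400 = 6802380.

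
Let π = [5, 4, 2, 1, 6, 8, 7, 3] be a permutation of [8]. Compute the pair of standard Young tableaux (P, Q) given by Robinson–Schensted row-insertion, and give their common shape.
P = [1, 3, 7] / [2, 6] / [4, 8] / [5];  Q = [1, 5, 6] / [2, 7] / [3, 8] / [4];  common shape = (3, 2, 2, 1)

Row-insert the values π_1, π_2, … into P one at a time, bumping the leftmost entry strictly greater than the inserted value down to the next row. The recording tableau Q records, in position (i, j), the step at which that cell was added to P.
  Insert 5 (step 1): P = [5];  Q = [1]
  Insert 4 (step 2): P = [4] / [5];  Q = [1] / [2]
  Insert 2 (step 3): P = [2] / [4] / [5];  Q = [1] / [2] / [3]
  Insert 1 (step 4): P = [1] / [2] / [4] / [5];  Q = [1] / [2] / [3] / [4]
  Insert 6 (step 5): P = [1, 6] / [2] / [4] / [5];  Q = [1, 5] / [2] / [3] / [4]
  Insert 8 (step 6): P = [1, 6, 8] / [2] / [4] / [5];  Q = [1, 5, 6] / [2] / [3] / [4]
  Insert 7 (step 7): P = [1, 6, 7] / [2, 8] / [4] / [5];  Q = [1, 5, 6] / [2, 7] / [3] / [4]
  Insert 3 (step 8): P = [1, 3, 7] / [2, 6] / [4, 8] / [5];  Q = [1, 5, 6] / [2, 7] / [3, 8] / [4]
Final shape: (3, 2, 2, 1).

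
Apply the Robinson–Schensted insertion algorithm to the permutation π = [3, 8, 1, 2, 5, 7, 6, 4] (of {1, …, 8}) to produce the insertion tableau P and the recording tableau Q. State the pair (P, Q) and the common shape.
P = [1, 2, 4, 6] / [3, 5] / [7] / [8];  Q = [1, 2, 5, 6] / [3, 4] / [7] / [8];  common shape = (4, 2, 1, 1)

Row-insert the values π_1, π_2, … into P one at a time, bumping the leftmost entry strictly greater than the inserted value down to the next row. The recording tableau Q records, in position (i, j), the step at which that cell was added to P.
  Insert 3 (step 1): P = [3];  Q = [1]
  Insert 8 (step 2): P = [3, 8];  Q = [1, 2]
  Insert 1 (step 3): P = [1, 8] / [3];  Q = [1, 2] / [3]
  Insert 2 (step 4): P = [1, 2] / [3, 8];  Q = [1, 2] / [3, 4]
  Insert 5 (step 5): P = [1, 2, 5] / [3, 8];  Q = [1, 2, 5] / [3, 4]
  Insert 7 (step 6): P = [1, 2, 5, 7] / [3, 8];  Q = [1, 2, 5, 6] / [3, 4]
  Insert 6 (step 7): P = [1, 2, 5, 6] / [3, 7] / [8];  Q = [1, 2, 5, 6] / [3, 4] / [7]
  Insert 4 (step 8): P = [1, 2, 4, 6] / [3, 5] / [7] / [8];  Q = [1, 2, 5, 6] / [3, 4] / [7] / [8]
Final shape: (4, 2, 1, 1).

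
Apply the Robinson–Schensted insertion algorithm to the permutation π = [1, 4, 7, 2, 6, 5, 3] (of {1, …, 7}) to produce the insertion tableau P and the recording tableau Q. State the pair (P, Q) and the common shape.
P = [1, 2, 3] / [4, 5] / [6] / [7];  Q = [1, 2, 3] / [4, 5] / [6] / [7];  common shape = (3, 2, 1, 1)

Row-insert the values π_1, π_2, … into P one at a time, bumping the leftmost entry strictly greater than the inserted value down to the next row. The recording tableau Q records, in position (i, j), the step at which that cell was added to P.
  Insert 1 (step 1): P = [1];  Q = [1]
  Insert 4 (step 2): P = [1, 4];  Q = [1, 2]
  Insert 7 (step 3): P = [1, 4, 7];  Q = [1, 2, 3]
  Insert 2 (step 4): P = [1, 2, 7] / [4];  Q = [1, 2, 3] / [4]
  Insert 6 (step 5): P = [1, 2, 6] / [4, 7];  Q = [1, 2, 3] / [4, 5]
  Insert 5 (step 6): P = [1, 2, 5] / [4, 6] / [7];  Q = [1, 2, 3] / [4, 5] / [6]
  Insert 3 (step 7): P = [1, 2, 3] / [4, 5] / [6] / [7];  Q = [1, 2, 3] / [4, 5] / [6] / [7]
Final shape: (3, 2, 1, 1).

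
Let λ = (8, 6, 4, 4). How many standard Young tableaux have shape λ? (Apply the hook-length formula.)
# SYT of shape (8, 6, 4, 4) = 366648282

Hook-length formula: f^λ = n! / Π hook(c), product over all cells c of the Young diagram. For λ = (8, 6, 4, 4), n = 22 boxes. Hook lengths by row (left-to-right, top-to-bottom): [11, 10, 9, 8, 5, 4, 2, 1]; [8, 7, 6, 5, 2, 1]; [5, 4, 3, 2]; [4, 3, 2, 1]. Product of hooks = 3065610240000. So f^λ = 22! / 3065610240000 = 1124000727777607680000 / 3065610240000 = 366648282.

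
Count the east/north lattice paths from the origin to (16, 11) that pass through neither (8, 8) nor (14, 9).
Number of paths = 6551745

Inclusion–exclusion. Total paths: C(27, 16) = 13037895. Through P₁: C(16, 8)·C(11, 8) = 2123550. Through P₂: C(23, 14)·C(4, 2) = 4903140. Since P₁ is strictly southwest of P₂, a monotone path through both must visit P₁ then P₂; paths through both = C(16, 8)·C(7, 6)·C(4, 2) = 540540. Avoid both = 13037895 − 2123550 − 4903140 + 540540 = 6551745.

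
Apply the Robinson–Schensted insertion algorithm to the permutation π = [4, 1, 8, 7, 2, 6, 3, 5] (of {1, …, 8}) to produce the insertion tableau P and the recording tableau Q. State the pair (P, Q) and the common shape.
P = [1, 2, 3, 5] / [4, 6] / [7] / [8];  Q = [1, 3, 6, 8] / [2, 4] / [5] / [7];  common shape = (4, 2, 1, 1)

Row-insert the values π_1, π_2, … into P one at a time, bumping the leftmost entry strictly greater than the inserted value down to the next row. The recording tableau Q records, in position (i, j), the step at which that cell was added to P.
  Insert 4 (step 1): P = [4];  Q = [1]
  Insert 1 (step 2): P = [1] / [4];  Q = [1] / [2]
  Insert 8 (step 3): P = [1, 8] / [4];  Q = [1, 3] / [2]
  Insert 7 (step 4): P = [1, 7] / [4, 8];  Q = [1, 3] / [2, 4]
  Insert 2 (step 5): P = [1, 2] / [4, 7] / [8];  Q = [1, 3] / [2, 4] / [5]
  Insert 6 (step 6): P = [1, 2, 6] / [4, 7] / [8];  Q = [1, 3, 6] / [2, 4] / [5]
  Insert 3 (step 7): P = [1, 2, 3] / [4, 6] / [7] / [8];  Q = [1, 3, 6] / [2, 4] / [5] / [7]
  Insert 5 (step 8): P = [1, 2, 3, 5] / [4, 6] / [7] / [8];  Q = [1, 3, 6, 8] / [2, 4] / [5] / [7]
Final shape: (4, 2, 1, 1).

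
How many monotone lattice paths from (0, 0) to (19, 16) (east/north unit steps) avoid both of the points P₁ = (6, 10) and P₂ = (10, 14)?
Number of paths = 3765617614

Inclusion–exclusion. Total paths: C(35, 19) = 4059928950. Through P₁: C(16, 6)·C(19, 13) = 217273056. Through P₂: C(24, 10)·C(11, 9) = 107869080. Since P₁ is strictly southwest of P₂, a monotone path through both must visit P₁ then P₂; paths through both = C(16, 6)·C(8, 4)·C(11, 9) = 30830800. Avoid both = 4059928950 − 217273056 − 107869080 + 30830800 = 3765617614.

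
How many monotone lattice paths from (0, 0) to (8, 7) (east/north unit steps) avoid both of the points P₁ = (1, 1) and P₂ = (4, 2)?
Number of paths = 2121

Inclusion–exclusion. Total paths: C(15, 8) = 6435. Through P₁: C(2, 1)·C(13, 7) = 3432. Through P₂: C(6, 4)·C(9, 4) = 1890. Since P₁ is strictly southwest of P₂, a monotone path through both must visit P₁ then P₂; paths through both = C(2, 1)·C(4, 3)·C(9, 4) = 1008. Avoid both = 6435 − 3432 − 1890 + 1008 = 2121.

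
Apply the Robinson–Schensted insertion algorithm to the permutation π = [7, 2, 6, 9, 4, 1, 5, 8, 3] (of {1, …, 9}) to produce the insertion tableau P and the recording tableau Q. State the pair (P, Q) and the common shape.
P = [1, 3, 5, 8] / [2, 4] / [6, 9] / [7];  Q = [1, 3, 4, 8] / [2, 7] / [5, 9] / [6];  common shape = (4, 2, 2, 1)

Row-insert the values π_1, π_2, … into P one at a time, bumping the leftmost entry strictly greater than the inserted value down to the next row. The recording tableau Q records, in position (i, j), the step at which that cell was added to P.
  Insert 7 (step 1): P = [7];  Q = [1]
  Insert 2 (step 2): P = [2] / [7];  Q = [1] / [2]
  Insert 6 (step 3): P = [2, 6] / [7];  Q = [1, 3] / [2]
  Insert 9 (step 4): P = [2, 6, 9] / [7];  Q = [1, 3, 4] / [2]
  Insert 4 (step 5): P = [2, 4, 9] / [6] / [7];  Q = [1, 3, 4] / [2] / [5]
  Insert 1 (step 6): P = [1, 4, 9] / [2] / [6] / [7];  Q = [1, 3, 4] / [2] / [5] / [6]
  Insert 5 (step 7): P = [1, 4, 5] / [2, 9] / [6] / [7];  Q = [1, 3, 4] / [2, 7] / [5] / [6]
  Insert 8 (step 8): P = [1, 4, 5, 8] / [2, 9] / [6] / [7];  Q = [1, 3, 4, 8] / [2, 7] / [5] / [6]
  Insert 3 (step 9): P = [1, 3, 5, 8] / [2, 4] / [6, 9] / [7];  Q = [1, 3, 4, 8] / [2, 7] / [5, 9] / [6]
Final shape: (4, 2, 2, 1).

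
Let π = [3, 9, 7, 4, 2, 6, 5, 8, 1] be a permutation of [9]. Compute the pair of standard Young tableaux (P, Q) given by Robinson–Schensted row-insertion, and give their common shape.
P = [1, 4, 5, 8] / [2, 6] / [3] / [7] / [9];  Q = [1, 2, 6, 8] / [3, 7] / [4] / [5] / [9];  common shape = (4, 2, 1, 1, 1)

Row-insert the values π_1, π_2, … into P one at a time, bumping the leftmost entry strictly greater than the inserted value down to the next row. The recording tableau Q records, in position (i, j), the step at which that cell was added to P.
  Insert 3 (step 1): P = [3];  Q = [1]
  Insert 9 (step 2): P = [3, 9];  Q = [1, 2]
  Insert 7 (step 3): P = [3, 7] / [9];  Q = [1, 2] / [3]
  Insert 4 (step 4): P = [3, 4] / [7] / [9];  Q = [1, 2] / [3] / [4]
  Insert 2 (step 5): P = [2, 4] / [3] / [7] / [9];  Q = [1, 2] / [3] / [4] / [5]
  Insert 6 (step 6): P = [2, 4, 6] / [3] / [7] / [9];  Q = [1, 2, 6] / [3] / [4] / [5]
  Insert 5 (step 7): P = [2, 4, 5] / [3, 6] / [7] / [9];  Q = [1, 2, 6] / [3, 7] / [4] / [5]
  Insert 8 (step 8): P = [2, 4, 5, 8] / [3, 6] / [7] / [9];  Q = [1, 2, 6, 8] / [3, 7] / [4] / [5]
  Insert 1 (step 9): P = [1, 4, 5, 8] / [2, 6] / [3] / [7] / [9];  Q = [1, 2, 6, 8] / [3, 7] / [4] / [5] / [9]
Final shape: (4, 2, 1, 1, 1).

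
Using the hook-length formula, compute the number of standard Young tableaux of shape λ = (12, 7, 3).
# SYT of shape (12, 7, 3) = 17587350

Hook-length formula: f^λ = n! / Π hook(c), product over all cells c of the Young diagram. For λ = (12, 7, 3), n = 22 boxes. Hook lengths by row (left-to-right, top-to-bottom): [14, 13, 12, 10, 9, 8, 7, 5, 4, 3, 2, 1]; [8, 7, 6, 4, 3, 2, 1]; [3, 2, 1]. Product of hooks = 63909612748800. So f^λ = 22! / 63909612748800 = 1124000727777607680000 / 63909612748800 = 17587350.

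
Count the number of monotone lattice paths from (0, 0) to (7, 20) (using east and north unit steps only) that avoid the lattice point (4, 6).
Number of paths = 745230

Total paths from (0, 0) to (7, 20): C(27, 7) = 888030. Paths through (4, 6): (paths (0, 0) → (4, 6)) × (paths (4, 6) → (7, 20)) = C(10, 4) · C(17, 3) = 210 · 680 = 142800. Avoidance count = 888030 − 142800 = 745230.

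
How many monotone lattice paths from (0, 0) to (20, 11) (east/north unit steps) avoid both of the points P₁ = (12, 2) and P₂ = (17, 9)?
Number of paths = 51935325

Inclusion–exclusion. Total paths: C(31, 20) = 84672315. Through P₁: C(14, 12)·C(17, 8) = 2212210. Through P₂: C(26, 17)·C(5, 3) = 31245500. Since P₁ is strictly southwest of P₂, a monotone path through both must visit P₁ then P₂; paths through both = C(14, 12)·C(12, 5)·C(5, 3) = 720720. Avoid both = 84672315 − 2212210 − 31245500 + 720720 = 51935325.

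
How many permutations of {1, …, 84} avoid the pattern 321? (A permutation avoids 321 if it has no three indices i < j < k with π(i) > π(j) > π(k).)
C_84 = 270557451039395118028642463289168566420671280440

These 321-avoiding permutations are counted by the Catalan number C_n = (1/(n + 1)) · C(2n, n). For n = 84: C_84 = (1/85) · C(168, 84) = 22997383338348585032434609379579328145757058837400/85 = 270557451039395118028642463289168566420671280440.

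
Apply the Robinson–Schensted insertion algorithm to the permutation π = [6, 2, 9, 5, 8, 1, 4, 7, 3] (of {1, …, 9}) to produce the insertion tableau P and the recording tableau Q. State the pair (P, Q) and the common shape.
P = [1, 3, 7] / [2, 4, 8] / [5, 9] / [6];  Q = [1, 3, 5] / [2, 4, 8] / [6, 7] / [9];  common shape = (3, 3, 2, 1)

Row-insert the values π_1, π_2, … into P one at a time, bumping the leftmost entry strictly greater than the inserted value down to the next row. The recording tableau Q records, in position (i, j), the step at which that cell was added to P.
  Insert 6 (step 1): P = [6];  Q = [1]
  Insert 2 (step 2): P = [2] / [6];  Q = [1] / [2]
  Insert 9 (step 3): P = [2, 9] / [6];  Q = [1, 3] / [2]
  Insert 5 (step 4): P = [2, 5] / [6, 9];  Q = [1, 3] / [2, 4]
  Insert 8 (step 5): P = [2, 5, 8] / [6, 9];  Q = [1, 3, 5] / [2, 4]
  Insert 1 (step 6): P = [1, 5, 8] / [2, 9] / [6];  Q = [1, 3, 5] / [2, 4] / [6]
  Insert 4 (step 7): P = [1, 4, 8] / [2, 5] / [6, 9];  Q = [1, 3, 5] / [2, 4] / [6, 7]
  Insert 7 (step 8): P = [1, 4, 7] / [2, 5, 8] / [6, 9];  Q = [1, 3, 5] / [2, 4, 8] / [6, 7]
  Insert 3 (step 9): P = [1, 3, 7] / [2, 4, 8] / [5, 9] / [6];  Q = [1, 3, 5] / [2, 4, 8] / [6, 7] / [9]
Final shape: (3, 3, 2, 1).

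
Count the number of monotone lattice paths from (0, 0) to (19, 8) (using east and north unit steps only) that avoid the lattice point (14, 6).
Number of paths = 1406115

Total paths from (0, 0) to (19, 8): C(27, 19) = 2220075. Paths through (14, 6): (paths (0, 0) → (14, 6)) × (paths (14, 6) → (19, 8)) = C(20, 14) · C(7, 5) = 38760 · 21 = 813960. Avoidance count = 2220075 − 813960 = 1406115.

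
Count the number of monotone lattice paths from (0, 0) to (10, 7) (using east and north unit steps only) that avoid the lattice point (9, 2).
Number of paths = 19118

Total paths from (0, 0) to (10, 7): C(17, 10) = 19448. Paths through (9, 2): (paths (0, 0) → (9, 2)) × (paths (9, 2) → (10, 7)) = C(11, 9) · C(6, 1) = 55 · 6 = 330. Avoidance count = 19448 − 330 = 19118.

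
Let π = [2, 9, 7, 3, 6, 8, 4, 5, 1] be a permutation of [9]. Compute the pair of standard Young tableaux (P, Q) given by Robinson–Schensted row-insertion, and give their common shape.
P = [1, 3, 4, 5] / [2, 8] / [6] / [7] / [9];  Q = [1, 2, 5, 6] / [3, 8] / [4] / [7] / [9];  common shape = (4, 2, 1, 1, 1)

Row-insert the values π_1, π_2, … into P one at a time, bumping the leftmost entry strictly greater than the inserted value down to the next row. The recording tableau Q records, in position (i, j), the step at which that cell was added to P.
  Insert 2 (step 1): P = [2];  Q = [1]
  Insert 9 (step 2): P = [2, 9];  Q = [1, 2]
  Insert 7 (step 3): P = [2, 7] / [9];  Q = [1, 2] / [3]
  Insert 3 (step 4): P = [2, 3] / [7] / [9];  Q = [1, 2] / [3] / [4]
  Insert 6 (step 5): P = [2, 3, 6] / [7] / [9];  Q = [1, 2, 5] / [3] / [4]
  Insert 8 (step 6): P = [2, 3, 6, 8] / [7] / [9];  Q = [1, 2, 5, 6] / [3] / [4]
  Insert 4 (step 7): P = [2, 3, 4, 8] / [6] / [7] / [9];  Q = [1, 2, 5, 6] / [3] / [4] / [7]
  Insert 5 (step 8): P = [2, 3, 4, 5] / [6, 8] / [7] / [9];  Q = [1, 2, 5, 6] / [3, 8] / [4] / [7]
  Insert 1 (step 9): P = [1, 3, 4, 5] / [2, 8] / [6] / [7] / [9];  Q = [1, 2, 5, 6] / [3, 8] / [4] / [7] / [9]
Final shape: (4, 2, 1, 1, 1).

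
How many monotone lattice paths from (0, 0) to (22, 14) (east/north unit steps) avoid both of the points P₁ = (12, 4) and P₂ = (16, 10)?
Number of paths = 2424838930

Inclusion–exclusion. Total paths: C(36, 22) = 3796297200. Through P₁: C(16, 12)·C(20, 10) = 336255920. Through P₂: C(26, 16)·C(10, 6) = 1115464350. Since P₁ is strictly southwest of P₂, a monotone path through both must visit P₁ then P₂; paths through both = C(16, 12)·C(10, 4)·C(10, 6) = 80262000. Avoid both = 3796297200 − 336255920 − 1115464350 + 80262000 = 2424838930.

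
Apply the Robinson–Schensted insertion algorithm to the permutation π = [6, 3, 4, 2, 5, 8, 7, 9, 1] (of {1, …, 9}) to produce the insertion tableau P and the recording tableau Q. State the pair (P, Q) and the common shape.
P = [1, 4, 5, 7, 9] / [2, 8] / [3] / [6];  Q = [1, 3, 5, 6, 8] / [2, 7] / [4] / [9];  common shape = (5, 2, 1, 1)

Row-insert the values π_1, π_2, … into P one at a time, bumping the leftmost entry strictly greater than the inserted value down to the next row. The recording tableau Q records, in position (i, j), the step at which that cell was added to P.
  Insert 6 (step 1): P = [6];  Q = [1]
  Insert 3 (step 2): P = [3] / [6];  Q = [1] / [2]
  Insert 4 (step 3): P = [3, 4] / [6];  Q = [1, 3] / [2]
  Insert 2 (step 4): P = [2, 4] / [3] / [6];  Q = [1, 3] / [2] / [4]
  Insert 5 (step 5): P = [2, 4, 5] / [3] / [6];  Q = [1, 3, 5] / [2] / [4]
  Insert 8 (step 6): P = [2, 4, 5, 8] / [3] / [6];  Q = [1, 3, 5, 6] / [2] / [4]
  Insert 7 (step 7): P = [2, 4, 5, 7] / [3, 8] / [6];  Q = [1, 3, 5, 6] / [2, 7] / [4]
  Insert 9 (step 8): P = [2, 4, 5, 7, 9] / [3, 8] / [6];  Q = [1, 3, 5, 6, 8] / [2, 7] / [4]
  Insert 1 (step 9): P = [1, 4, 5, 7, 9] / [2, 8] / [3] / [6];  Q = [1, 3, 5, 6, 8] / [2, 7] / [4] / [9]
Final shape: (5, 2, 1, 1).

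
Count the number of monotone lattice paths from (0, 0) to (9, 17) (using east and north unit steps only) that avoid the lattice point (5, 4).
Number of paths = 2824670

Total paths from (0, 0) to (9, 17): C(26, 9) = 3124550. Paths through (5, 4): (paths (0, 0) → (5, 4)) × (paths (5, 4) → (9, 17)) = C(9, 5) · C(17, 4) = 126 · 2380 = 299880. Avoidance count = 3124550 − 299880 = 2824670.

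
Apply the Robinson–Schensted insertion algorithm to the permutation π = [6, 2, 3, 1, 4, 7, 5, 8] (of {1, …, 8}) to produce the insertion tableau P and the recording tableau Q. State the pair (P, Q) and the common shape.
P = [1, 3, 4, 5, 8] / [2, 7] / [6];  Q = [1, 3, 5, 6, 8] / [2, 7] / [4];  common shape = (5, 2, 1)

Row-insert the values π_1, π_2, … into P one at a time, bumping the leftmost entry strictly greater than the inserted value down to the next row. The recording tableau Q records, in position (i, j), the step at which that cell was added to P.
  Insert 6 (step 1): P = [6];  Q = [1]
  Insert 2 (step 2): P = [2] / [6];  Q = [1] / [2]
  Insert 3 (step 3): P = [2, 3] / [6];  Q = [1, 3] / [2]
  Insert 1 (step 4): P = [1, 3] / [2] / [6];  Q = [1, 3] / [2] / [4]
  Insert 4 (step 5): P = [1, 3, 4] / [2] / [6];  Q = [1, 3, 5] / [2] / [4]
  Insert 7 (step 6): P = [1, 3, 4, 7] / [2] / [6];  Q = [1, 3, 5, 6] / [2] / [4]
  Insert 5 (step 7): P = [1, 3, 4, 5] / [2, 7] / [6];  Q = [1, 3, 5, 6] / [2, 7] / [4]
  Insert 8 (step 8): P = [1, 3, 4, 5, 8] / [2, 7] / [6];  Q = [1, 3, 5, 6, 8] / [2, 7] / [4]
Final shape: (5, 2, 1).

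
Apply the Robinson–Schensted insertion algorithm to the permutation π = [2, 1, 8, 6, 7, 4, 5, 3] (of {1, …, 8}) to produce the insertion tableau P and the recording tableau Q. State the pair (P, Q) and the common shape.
P = [1, 3, 5] / [2, 4, 7] / [6] / [8];  Q = [1, 3, 5] / [2, 4, 7] / [6] / [8];  common shape = (3, 3, 1, 1)

Row-insert the values π_1, π_2, … into P one at a time, bumping the leftmost entry strictly greater than the inserted value down to the next row. The recording tableau Q records, in position (i, j), the step at which that cell was added to P.
  Insert 2 (step 1): P = [2];  Q = [1]
  Insert 1 (step 2): P = [1] / [2];  Q = [1] / [2]
  Insert 8 (step 3): P = [1, 8] / [2];  Q = [1, 3] / [2]
  Insert 6 (step 4): P = [1, 6] / [2, 8];  Q = [1, 3] / [2, 4]
  Insert 7 (step 5): P = [1, 6, 7] / [2, 8];  Q = [1, 3, 5] / [2, 4]
  Insert 4 (step 6): P = [1, 4, 7] / [2, 6] / [8];  Q = [1, 3, 5] / [2, 4] / [6]
  Insert 5 (step 7): P = [1, 4, 5] / [2, 6, 7] / [8];  Q = [1, 3, 5] / [2, 4, 7] / [6]
  Insert 3 (step 8): P = [1, 3, 5] / [2, 4, 7] / [6] / [8];  Q = [1, 3, 5] / [2, 4, 7] / [6] / [8]
Final shape: (3, 3, 1, 1).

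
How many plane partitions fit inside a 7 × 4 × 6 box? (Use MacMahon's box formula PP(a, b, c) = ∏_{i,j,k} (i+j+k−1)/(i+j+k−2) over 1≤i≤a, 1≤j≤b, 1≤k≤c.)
PP(7, 4, 6) = 12544848030

Evaluate the triple product over i = 1..7, j = 1..4, k = 1..6. The factors are (2/1) · (3/2) · (4/3) · (5/4) · (6/5) · (7/6) · (3/2) · (4/3) · … (168 factors total). The numerators and denominators telescope so the product is an integer; carrying out the multiplication exactly gives PP(7, 4, 6) = 12544848030.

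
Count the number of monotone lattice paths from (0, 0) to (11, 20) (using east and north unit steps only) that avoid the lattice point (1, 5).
Number of paths = 65059755

Total paths from (0, 0) to (11, 20): C(31, 11) = 84672315. Paths through (1, 5): (paths (0, 0) → (1, 5)) × (paths (1, 5) → (11, 20)) = C(6, 1) · C(25, 10) = 6 · 3268760 = 19612560. Avoidance count = 84672315 − 19612560 = 65059755.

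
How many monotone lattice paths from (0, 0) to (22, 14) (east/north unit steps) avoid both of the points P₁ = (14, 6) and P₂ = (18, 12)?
Number of paths = 2122151625

Inclusion–exclusion. Total paths: C(36, 22) = 3796297200. Through P₁: C(20, 14)·C(16, 8) = 498841200. Through P₂: C(30, 18)·C(6, 4) = 1297398375. Since P₁ is strictly southwest of P₂, a monotone path through both must visit P₁ then P₂; paths through both = C(20, 14)·C(10, 4)·C(6, 4) = 122094000. Avoid both = 3796297200 − 498841200 − 1297398375 + 122094000 = 2122151625.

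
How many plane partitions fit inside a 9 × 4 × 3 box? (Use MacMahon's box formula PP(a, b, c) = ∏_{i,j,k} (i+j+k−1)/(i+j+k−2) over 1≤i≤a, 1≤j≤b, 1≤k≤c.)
PP(9, 4, 3) = 13026013

Evaluate the triple product over i = 1..9, j = 1..4, k = 1..3. The factors are (2/1) · (3/2) · (4/3) · (3/2) · (4/3) · (5/4) · (4/3) · (5/4) · … (108 factors total). The numerators and denominators telescope so the product is an integer; carrying out the multiplication exactly gives PP(9, 4, 3) = 13026013.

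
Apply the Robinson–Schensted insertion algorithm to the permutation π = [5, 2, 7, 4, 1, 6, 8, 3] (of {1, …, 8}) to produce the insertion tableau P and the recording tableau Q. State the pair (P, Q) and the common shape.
P = [1, 3, 6, 8] / [2, 4] / [5, 7];  Q = [1, 3, 6, 7] / [2, 4] / [5, 8];  common shape = (4, 2, 2)

Row-insert the values π_1, π_2, … into P one at a time, bumping the leftmost entry strictly greater than the inserted value down to the next row. The recording tableau Q records, in position (i, j), the step at which that cell was added to P.
  Insert 5 (step 1): P = [5];  Q = [1]
  Insert 2 (step 2): P = [2] / [5];  Q = [1] / [2]
  Insert 7 (step 3): P = [2, 7] / [5];  Q = [1, 3] / [2]
  Insert 4 (step 4): P = [2, 4] / [5, 7];  Q = [1, 3] / [2, 4]
  Insert 1 (step 5): P = [1, 4] / [2, 7] / [5];  Q = [1, 3] / [2, 4] / [5]
  Insert 6 (step 6): P = [1, 4, 6] / [2, 7] / [5];  Q = [1, 3, 6] / [2, 4] / [5]
  Insert 8 (step 7): P = [1, 4, 6, 8] / [2, 7] / [5];  Q = [1, 3, 6, 7] / [2, 4] / [5]
  Insert 3 (step 8): P = [1, 3, 6, 8] / [2, 4] / [5, 7];  Q = [1, 3, 6, 7] / [2, 4] / [5, 8]
Final shape: (4, 2, 2).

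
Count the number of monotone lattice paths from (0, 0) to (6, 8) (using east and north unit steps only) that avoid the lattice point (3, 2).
Number of paths = 2163

Total paths from (0, 0) to (6, 8): C(14, 6) = 3003. Paths through (3, 2): (paths (0, 0) → (3, 2)) × (paths (3, 2) → (6, 8)) = C(5, 3) · C(9, 3) = 10 · 84 = 840. Avoidance count = 3003 − 840 = 2163.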